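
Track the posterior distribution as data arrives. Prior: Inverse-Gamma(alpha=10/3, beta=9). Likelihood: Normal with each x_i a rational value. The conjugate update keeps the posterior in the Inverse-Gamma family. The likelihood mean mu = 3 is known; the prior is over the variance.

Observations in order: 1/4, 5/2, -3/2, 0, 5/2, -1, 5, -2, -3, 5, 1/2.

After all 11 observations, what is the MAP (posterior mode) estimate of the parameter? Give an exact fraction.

7035/944

obs 1: x=1/4 → posterior Inverse-Gamma(23/6, 409/32)
obs 2: x=5/2 → posterior Inverse-Gamma(13/3, 413/32)
obs 3: x=-3/2 → posterior Inverse-Gamma(29/6, 737/32)
obs 4: x=0 → posterior Inverse-Gamma(16/3, 881/32)
obs 5: x=5/2 → posterior Inverse-Gamma(35/6, 885/32)
obs 6: x=-1 → posterior Inverse-Gamma(19/3, 1141/32)
obs 7: x=5 → posterior Inverse-Gamma(41/6, 1205/32)
obs 8: x=-2 → posterior Inverse-Gamma(22/3, 1605/32)
obs 9: x=-3 → posterior Inverse-Gamma(47/6, 2181/32)
obs 10: x=5 → posterior Inverse-Gamma(25/3, 2245/32)
obs 11: x=1/2 → posterior Inverse-Gamma(53/6, 2345/32)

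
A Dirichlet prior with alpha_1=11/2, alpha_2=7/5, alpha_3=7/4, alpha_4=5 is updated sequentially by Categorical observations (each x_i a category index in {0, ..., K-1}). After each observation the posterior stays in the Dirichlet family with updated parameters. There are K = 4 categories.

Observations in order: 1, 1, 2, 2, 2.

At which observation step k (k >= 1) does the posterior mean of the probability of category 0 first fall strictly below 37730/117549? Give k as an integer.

obs 1: x=1 → posterior Dirichlet(11/2, 12/5, 7/4, 5)
obs 2: x=1 → posterior Dirichlet(11/2, 17/5, 7/4, 5)
obs 3: x=2 → posterior Dirichlet(11/2, 17/5, 11/4, 5)
obs 4: x=2 → posterior Dirichlet(11/2, 17/5, 15/4, 5)
obs 5: x=2 → posterior Dirichlet(11/2, 17/5, 19/4, 5)

k = 4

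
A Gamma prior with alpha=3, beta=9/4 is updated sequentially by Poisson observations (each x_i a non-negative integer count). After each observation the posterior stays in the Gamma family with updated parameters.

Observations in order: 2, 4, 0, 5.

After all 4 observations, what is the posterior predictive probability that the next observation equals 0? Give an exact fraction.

37252902984619140625/297558232675799463481

obs 1: x=2 → posterior Gamma(5, 13/4)
obs 2: x=4 → posterior Gamma(9, 17/4)
obs 3: x=0 → posterior Gamma(9, 21/4)
obs 4: x=5 → posterior Gamma(14, 25/4)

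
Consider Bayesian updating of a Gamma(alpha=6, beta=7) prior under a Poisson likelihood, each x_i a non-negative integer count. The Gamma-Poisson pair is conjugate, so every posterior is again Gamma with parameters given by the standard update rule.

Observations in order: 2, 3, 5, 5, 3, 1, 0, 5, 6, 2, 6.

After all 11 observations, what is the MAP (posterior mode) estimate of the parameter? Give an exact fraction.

obs 1: x=2 → posterior Gamma(8, 8)
obs 2: x=3 → posterior Gamma(11, 9)
obs 3: x=5 → posterior Gamma(16, 10)
obs 4: x=5 → posterior Gamma(21, 11)
obs 5: x=3 → posterior Gamma(24, 12)
obs 6: x=1 → posterior Gamma(25, 13)
obs 7: x=0 → posterior Gamma(25, 14)
obs 8: x=5 → posterior Gamma(30, 15)
obs 9: x=6 → posterior Gamma(36, 16)
obs 10: x=2 → posterior Gamma(38, 17)
obs 11: x=6 → posterior Gamma(44, 18)

43/18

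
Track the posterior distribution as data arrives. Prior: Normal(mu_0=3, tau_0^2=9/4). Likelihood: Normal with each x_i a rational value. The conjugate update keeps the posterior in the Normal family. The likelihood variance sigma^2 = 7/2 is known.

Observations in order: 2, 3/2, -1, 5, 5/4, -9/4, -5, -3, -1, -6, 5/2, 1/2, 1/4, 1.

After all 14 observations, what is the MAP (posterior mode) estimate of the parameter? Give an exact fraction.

3/112

obs 1: x=2 → posterior Normal(60/23, 63/46)
obs 2: x=3/2 → posterior Normal(147/64, 63/64)
obs 3: x=-1 → posterior Normal(129/82, 63/82)
obs 4: x=5 → posterior Normal(219/100, 63/100)
obs 5: x=5/4 → posterior Normal(483/236, 63/118)
obs 6: x=-9/4 → posterior Normal(201/136, 63/136)
obs 7: x=-5 → posterior Normal(111/154, 9/22)
obs 8: x=-3 → posterior Normal(57/172, 63/172)
obs 9: x=-1 → posterior Normal(39/190, 63/190)
obs 10: x=-6 → posterior Normal(-69/208, 63/208)
obs 11: x=5/2 → posterior Normal(-12/113, 63/226)
obs 12: x=1/2 → posterior Normal(-15/244, 63/244)
obs 13: x=1/4 → posterior Normal(-21/524, 63/262)
obs 14: x=1 → posterior Normal(3/112, 9/40)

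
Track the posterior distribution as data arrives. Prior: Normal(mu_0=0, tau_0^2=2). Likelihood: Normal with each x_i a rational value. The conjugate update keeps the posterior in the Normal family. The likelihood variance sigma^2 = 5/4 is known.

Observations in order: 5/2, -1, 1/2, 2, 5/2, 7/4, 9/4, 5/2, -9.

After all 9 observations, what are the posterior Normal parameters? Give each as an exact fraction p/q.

mu_0=32/77, tau_0^2=10/77

obs 1: x=5/2 → posterior Normal(20/13, 10/13)
obs 2: x=-1 → posterior Normal(4/7, 10/21)
obs 3: x=1/2 → posterior Normal(16/29, 10/29)
obs 4: x=2 → posterior Normal(32/37, 10/37)
obs 5: x=5/2 → posterior Normal(52/45, 2/9)
obs 6: x=7/4 → posterior Normal(66/53, 10/53)
obs 7: x=9/4 → posterior Normal(84/61, 10/61)
obs 8: x=5/2 → posterior Normal(104/69, 10/69)
obs 9: x=-9 → posterior Normal(32/77, 10/77)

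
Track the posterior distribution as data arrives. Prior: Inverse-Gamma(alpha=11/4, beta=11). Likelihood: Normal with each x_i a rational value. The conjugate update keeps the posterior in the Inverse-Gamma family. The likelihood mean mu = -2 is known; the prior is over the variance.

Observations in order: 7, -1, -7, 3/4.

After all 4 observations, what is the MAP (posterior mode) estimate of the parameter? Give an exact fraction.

95/8

obs 1: x=7 → posterior Inverse-Gamma(13/4, 103/2)
obs 2: x=-1 → posterior Inverse-Gamma(15/4, 52)
obs 3: x=-7 → posterior Inverse-Gamma(17/4, 129/2)
obs 4: x=3/4 → posterior Inverse-Gamma(19/4, 2185/32)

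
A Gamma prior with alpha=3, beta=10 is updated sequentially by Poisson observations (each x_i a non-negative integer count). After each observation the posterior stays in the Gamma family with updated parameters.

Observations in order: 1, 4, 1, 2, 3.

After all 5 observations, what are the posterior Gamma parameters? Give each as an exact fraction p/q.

obs 1: x=1 → posterior Gamma(4, 11)
obs 2: x=4 → posterior Gamma(8, 12)
obs 3: x=1 → posterior Gamma(9, 13)
obs 4: x=2 → posterior Gamma(11, 14)
obs 5: x=3 → posterior Gamma(14, 15)

alpha=14, beta=15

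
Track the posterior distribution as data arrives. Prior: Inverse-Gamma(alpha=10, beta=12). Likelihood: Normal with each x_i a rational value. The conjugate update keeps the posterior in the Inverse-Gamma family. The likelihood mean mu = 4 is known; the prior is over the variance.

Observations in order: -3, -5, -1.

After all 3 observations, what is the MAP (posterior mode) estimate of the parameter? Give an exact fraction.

obs 1: x=-3 → posterior Inverse-Gamma(21/2, 73/2)
obs 2: x=-5 → posterior Inverse-Gamma(11, 77)
obs 3: x=-1 → posterior Inverse-Gamma(23/2, 179/2)

179/25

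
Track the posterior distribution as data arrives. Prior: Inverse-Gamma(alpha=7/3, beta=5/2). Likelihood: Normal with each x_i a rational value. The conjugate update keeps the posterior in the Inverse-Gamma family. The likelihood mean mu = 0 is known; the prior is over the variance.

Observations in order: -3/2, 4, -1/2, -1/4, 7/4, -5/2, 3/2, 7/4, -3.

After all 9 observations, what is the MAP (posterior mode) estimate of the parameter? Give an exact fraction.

obs 1: x=-3/2 → posterior Inverse-Gamma(17/6, 29/8)
obs 2: x=4 → posterior Inverse-Gamma(10/3, 93/8)
obs 3: x=-1/2 → posterior Inverse-Gamma(23/6, 47/4)
obs 4: x=-1/4 → posterior Inverse-Gamma(13/3, 377/32)
obs 5: x=7/4 → posterior Inverse-Gamma(29/6, 213/16)
obs 6: x=-5/2 → posterior Inverse-Gamma(16/3, 263/16)
obs 7: x=3/2 → posterior Inverse-Gamma(35/6, 281/16)
obs 8: x=7/4 → posterior Inverse-Gamma(19/3, 611/32)
obs 9: x=-3 → posterior Inverse-Gamma(41/6, 755/32)

2265/752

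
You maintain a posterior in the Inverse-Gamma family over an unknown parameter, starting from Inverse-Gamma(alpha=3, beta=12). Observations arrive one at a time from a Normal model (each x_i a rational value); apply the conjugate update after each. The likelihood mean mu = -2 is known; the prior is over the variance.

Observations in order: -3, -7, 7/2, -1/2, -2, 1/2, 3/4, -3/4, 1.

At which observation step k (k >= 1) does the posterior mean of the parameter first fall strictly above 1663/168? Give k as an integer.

k = 3

obs 1: x=-3 → posterior Inverse-Gamma(7/2, 25/2)
obs 2: x=-7 → posterior Inverse-Gamma(4, 25)
obs 3: x=7/2 → posterior Inverse-Gamma(9/2, 321/8)
obs 4: x=-1/2 → posterior Inverse-Gamma(5, 165/4)
obs 5: x=-2 → posterior Inverse-Gamma(11/2, 165/4)
obs 6: x=1/2 → posterior Inverse-Gamma(6, 355/8)
obs 7: x=3/4 → posterior Inverse-Gamma(13/2, 1541/32)
obs 8: x=-3/4 → posterior Inverse-Gamma(7, 783/16)
obs 9: x=1 → posterior Inverse-Gamma(15/2, 855/16)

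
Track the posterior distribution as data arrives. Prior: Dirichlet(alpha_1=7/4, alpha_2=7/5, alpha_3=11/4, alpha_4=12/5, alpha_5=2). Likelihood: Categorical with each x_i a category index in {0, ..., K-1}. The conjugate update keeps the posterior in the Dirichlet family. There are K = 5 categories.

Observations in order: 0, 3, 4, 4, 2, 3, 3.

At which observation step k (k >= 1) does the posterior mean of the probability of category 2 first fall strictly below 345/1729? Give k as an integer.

k = 4

obs 1: x=0 → posterior Dirichlet(11/4, 7/5, 11/4, 12/5, 2)
obs 2: x=3 → posterior Dirichlet(11/4, 7/5, 11/4, 17/5, 2)
obs 3: x=4 → posterior Dirichlet(11/4, 7/5, 11/4, 17/5, 3)
obs 4: x=4 → posterior Dirichlet(11/4, 7/5, 11/4, 17/5, 4)
obs 5: x=2 → posterior Dirichlet(11/4, 7/5, 15/4, 17/5, 4)
obs 6: x=3 → posterior Dirichlet(11/4, 7/5, 15/4, 22/5, 4)
obs 7: x=3 → posterior Dirichlet(11/4, 7/5, 15/4, 27/5, 4)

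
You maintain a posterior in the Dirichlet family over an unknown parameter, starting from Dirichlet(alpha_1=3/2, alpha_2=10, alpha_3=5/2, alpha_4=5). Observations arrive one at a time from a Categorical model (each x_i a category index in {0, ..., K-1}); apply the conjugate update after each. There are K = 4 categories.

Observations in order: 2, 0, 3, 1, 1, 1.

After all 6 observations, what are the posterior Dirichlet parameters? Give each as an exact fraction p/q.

obs 1: x=2 → posterior Dirichlet(3/2, 10, 7/2, 5)
obs 2: x=0 → posterior Dirichlet(5/2, 10, 7/2, 5)
obs 3: x=3 → posterior Dirichlet(5/2, 10, 7/2, 6)
obs 4: x=1 → posterior Dirichlet(5/2, 11, 7/2, 6)
obs 5: x=1 → posterior Dirichlet(5/2, 12, 7/2, 6)
obs 6: x=1 → posterior Dirichlet(5/2, 13, 7/2, 6)

alpha_1=5/2, alpha_2=13, alpha_3=7/2, alpha_4=6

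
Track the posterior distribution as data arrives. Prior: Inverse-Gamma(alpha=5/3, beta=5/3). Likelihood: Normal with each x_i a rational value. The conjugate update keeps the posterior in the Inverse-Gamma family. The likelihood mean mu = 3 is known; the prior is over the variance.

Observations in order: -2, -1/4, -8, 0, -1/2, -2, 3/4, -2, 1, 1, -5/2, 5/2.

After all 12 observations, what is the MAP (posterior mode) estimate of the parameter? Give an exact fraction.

obs 1: x=-2 → posterior Inverse-Gamma(13/6, 85/6)
obs 2: x=-1/4 → posterior Inverse-Gamma(8/3, 1867/96)
obs 3: x=-8 → posterior Inverse-Gamma(19/6, 7675/96)
obs 4: x=0 → posterior Inverse-Gamma(11/3, 8107/96)
obs 5: x=-1/2 → posterior Inverse-Gamma(25/6, 8695/96)
obs 6: x=-2 → posterior Inverse-Gamma(14/3, 9895/96)
obs 7: x=3/4 → posterior Inverse-Gamma(31/6, 5069/48)
obs 8: x=-2 → posterior Inverse-Gamma(17/3, 5669/48)
obs 9: x=1 → posterior Inverse-Gamma(37/6, 5765/48)
obs 10: x=1 → posterior Inverse-Gamma(20/3, 5861/48)
obs 11: x=-5/2 → posterior Inverse-Gamma(43/6, 6587/48)
obs 12: x=5/2 → posterior Inverse-Gamma(23/3, 6593/48)

6593/416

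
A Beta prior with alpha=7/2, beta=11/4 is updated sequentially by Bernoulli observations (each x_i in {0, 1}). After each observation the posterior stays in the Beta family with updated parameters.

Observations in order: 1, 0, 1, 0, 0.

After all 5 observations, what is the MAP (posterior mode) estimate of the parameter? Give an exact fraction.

18/37

obs 1: x=1 → posterior Beta(9/2, 11/4)
obs 2: x=0 → posterior Beta(9/2, 15/4)
obs 3: x=1 → posterior Beta(11/2, 15/4)
obs 4: x=0 → posterior Beta(11/2, 19/4)
obs 5: x=0 → posterior Beta(11/2, 23/4)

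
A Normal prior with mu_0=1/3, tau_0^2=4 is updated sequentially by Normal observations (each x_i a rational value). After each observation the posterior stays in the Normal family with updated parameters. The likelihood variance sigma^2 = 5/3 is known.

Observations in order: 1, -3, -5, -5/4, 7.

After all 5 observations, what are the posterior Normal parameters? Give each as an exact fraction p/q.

mu_0=-8/39, tau_0^2=4/13

obs 1: x=1 → posterior Normal(41/51, 20/17)
obs 2: x=-3 → posterior Normal(-67/87, 20/29)
obs 3: x=-5 → posterior Normal(-247/123, 20/41)
obs 4: x=-5/4 → posterior Normal(-292/159, 20/53)
obs 5: x=7 → posterior Normal(-8/39, 4/13)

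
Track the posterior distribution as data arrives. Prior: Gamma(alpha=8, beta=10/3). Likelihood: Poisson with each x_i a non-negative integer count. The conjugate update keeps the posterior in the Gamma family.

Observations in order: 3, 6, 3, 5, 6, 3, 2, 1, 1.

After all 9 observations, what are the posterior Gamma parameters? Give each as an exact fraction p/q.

obs 1: x=3 → posterior Gamma(11, 13/3)
obs 2: x=6 → posterior Gamma(17, 16/3)
obs 3: x=3 → posterior Gamma(20, 19/3)
obs 4: x=5 → posterior Gamma(25, 22/3)
obs 5: x=6 → posterior Gamma(31, 25/3)
obs 6: x=3 → posterior Gamma(34, 28/3)
obs 7: x=2 → posterior Gamma(36, 31/3)
obs 8: x=1 → posterior Gamma(37, 34/3)
obs 9: x=1 → posterior Gamma(38, 37/3)

alpha=38, beta=37/3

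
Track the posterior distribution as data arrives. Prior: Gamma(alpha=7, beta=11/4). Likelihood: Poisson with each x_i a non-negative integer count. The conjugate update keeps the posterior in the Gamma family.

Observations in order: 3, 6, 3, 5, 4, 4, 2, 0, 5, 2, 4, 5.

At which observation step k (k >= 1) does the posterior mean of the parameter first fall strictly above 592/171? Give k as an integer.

k = 4

obs 1: x=3 → posterior Gamma(10, 15/4)
obs 2: x=6 → posterior Gamma(16, 19/4)
obs 3: x=3 → posterior Gamma(19, 23/4)
obs 4: x=5 → posterior Gamma(24, 27/4)
obs 5: x=4 → posterior Gamma(28, 31/4)
obs 6: x=4 → posterior Gamma(32, 35/4)
obs 7: x=2 → posterior Gamma(34, 39/4)
obs 8: x=0 → posterior Gamma(34, 43/4)
obs 9: x=5 → posterior Gamma(39, 47/4)
obs 10: x=2 → posterior Gamma(41, 51/4)
obs 11: x=4 → posterior Gamma(45, 55/4)
obs 12: x=5 → posterior Gamma(50, 59/4)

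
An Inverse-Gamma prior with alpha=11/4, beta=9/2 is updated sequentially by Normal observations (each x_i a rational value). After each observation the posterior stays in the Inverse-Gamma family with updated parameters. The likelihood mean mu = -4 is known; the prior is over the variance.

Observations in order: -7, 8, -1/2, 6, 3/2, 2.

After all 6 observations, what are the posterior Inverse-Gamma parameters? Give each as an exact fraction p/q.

alpha=23/4, beta=681/4

obs 1: x=-7 → posterior Inverse-Gamma(13/4, 9)
obs 2: x=8 → posterior Inverse-Gamma(15/4, 81)
obs 3: x=-1/2 → posterior Inverse-Gamma(17/4, 697/8)
obs 4: x=6 → posterior Inverse-Gamma(19/4, 1097/8)
obs 5: x=3/2 → posterior Inverse-Gamma(21/4, 609/4)
obs 6: x=2 → posterior Inverse-Gamma(23/4, 681/4)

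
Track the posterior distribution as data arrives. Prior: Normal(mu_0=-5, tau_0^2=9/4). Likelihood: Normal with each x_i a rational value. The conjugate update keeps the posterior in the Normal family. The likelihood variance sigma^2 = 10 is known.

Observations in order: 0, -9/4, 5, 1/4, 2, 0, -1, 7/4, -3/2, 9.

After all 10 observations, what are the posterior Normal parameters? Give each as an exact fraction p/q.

mu_0=-323/520, tau_0^2=9/13

obs 1: x=0 → posterior Normal(-200/49, 90/49)
obs 2: x=-9/4 → posterior Normal(-881/232, 45/29)
obs 3: x=5 → posterior Normal(-701/268, 90/67)
obs 4: x=1/4 → posterior Normal(-173/76, 45/38)
obs 5: x=2 → posterior Normal(-31/17, 18/17)
obs 6: x=0 → posterior Normal(-155/94, 45/47)
obs 7: x=-1 → posterior Normal(-164/103, 90/103)
obs 8: x=7/4 → posterior Normal(-593/448, 45/56)
obs 9: x=-3/2 → posterior Normal(-647/484, 90/121)
obs 10: x=9 → posterior Normal(-323/520, 9/13)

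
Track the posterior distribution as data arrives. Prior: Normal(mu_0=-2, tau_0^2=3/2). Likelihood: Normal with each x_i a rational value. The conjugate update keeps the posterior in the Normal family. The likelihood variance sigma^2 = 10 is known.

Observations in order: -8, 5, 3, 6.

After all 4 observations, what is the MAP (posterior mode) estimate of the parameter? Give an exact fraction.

-11/16

obs 1: x=-8 → posterior Normal(-64/23, 30/23)
obs 2: x=5 → posterior Normal(-49/26, 15/13)
obs 3: x=3 → posterior Normal(-40/29, 30/29)
obs 4: x=6 → posterior Normal(-11/16, 15/16)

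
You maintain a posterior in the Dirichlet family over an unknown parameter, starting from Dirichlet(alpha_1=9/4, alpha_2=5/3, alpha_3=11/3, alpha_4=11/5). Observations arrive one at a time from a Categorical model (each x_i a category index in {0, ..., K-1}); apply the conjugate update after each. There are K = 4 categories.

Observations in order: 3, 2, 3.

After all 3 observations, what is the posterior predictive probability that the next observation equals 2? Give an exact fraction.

obs 1: x=3 → posterior Dirichlet(9/4, 5/3, 11/3, 16/5)
obs 2: x=2 → posterior Dirichlet(9/4, 5/3, 14/3, 16/5)
obs 3: x=3 → posterior Dirichlet(9/4, 5/3, 14/3, 21/5)

280/767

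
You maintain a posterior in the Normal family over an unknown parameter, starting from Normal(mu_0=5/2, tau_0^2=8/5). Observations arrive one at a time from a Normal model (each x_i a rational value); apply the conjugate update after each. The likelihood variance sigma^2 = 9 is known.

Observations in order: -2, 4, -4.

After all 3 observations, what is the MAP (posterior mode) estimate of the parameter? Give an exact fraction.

obs 1: x=-2 → posterior Normal(193/106, 72/53)
obs 2: x=4 → posterior Normal(257/122, 72/61)
obs 3: x=-4 → posterior Normal(193/138, 24/23)

193/138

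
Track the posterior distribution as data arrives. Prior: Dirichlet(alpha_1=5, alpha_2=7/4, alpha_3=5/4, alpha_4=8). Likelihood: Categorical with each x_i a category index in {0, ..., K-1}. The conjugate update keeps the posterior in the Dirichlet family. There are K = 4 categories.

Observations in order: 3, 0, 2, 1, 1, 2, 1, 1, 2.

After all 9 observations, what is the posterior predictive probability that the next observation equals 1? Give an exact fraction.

23/100

obs 1: x=3 → posterior Dirichlet(5, 7/4, 5/4, 9)
obs 2: x=0 → posterior Dirichlet(6, 7/4, 5/4, 9)
obs 3: x=2 → posterior Dirichlet(6, 7/4, 9/4, 9)
obs 4: x=1 → posterior Dirichlet(6, 11/4, 9/4, 9)
obs 5: x=1 → posterior Dirichlet(6, 15/4, 9/4, 9)
obs 6: x=2 → posterior Dirichlet(6, 15/4, 13/4, 9)
obs 7: x=1 → posterior Dirichlet(6, 19/4, 13/4, 9)
obs 8: x=1 → posterior Dirichlet(6, 23/4, 13/4, 9)
obs 9: x=2 → posterior Dirichlet(6, 23/4, 17/4, 9)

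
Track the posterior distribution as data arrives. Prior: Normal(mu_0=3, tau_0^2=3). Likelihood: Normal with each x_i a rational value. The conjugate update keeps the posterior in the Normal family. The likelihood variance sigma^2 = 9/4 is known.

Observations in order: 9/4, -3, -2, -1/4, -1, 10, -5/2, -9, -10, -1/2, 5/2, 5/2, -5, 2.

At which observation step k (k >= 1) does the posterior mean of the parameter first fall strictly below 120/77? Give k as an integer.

obs 1: x=9/4 → posterior Normal(18/7, 9/7)
obs 2: x=-3 → posterior Normal(6/11, 9/11)
obs 3: x=-2 → posterior Normal(-2/15, 3/5)
obs 4: x=-1/4 → posterior Normal(-3/19, 9/19)
obs 5: x=-1 → posterior Normal(-7/23, 9/23)
obs 6: x=10 → posterior Normal(11/9, 1/3)
obs 7: x=-5/2 → posterior Normal(23/31, 9/31)
obs 8: x=-9 → posterior Normal(-13/35, 9/35)
obs 9: x=-10 → posterior Normal(-53/39, 3/13)
obs 10: x=-1/2 → posterior Normal(-55/43, 9/43)
obs 11: x=5/2 → posterior Normal(-45/47, 9/47)
obs 12: x=5/2 → posterior Normal(-35/51, 3/17)
obs 13: x=-5 → posterior Normal(-1, 9/55)
obs 14: x=2 → posterior Normal(-47/59, 9/59)

k = 2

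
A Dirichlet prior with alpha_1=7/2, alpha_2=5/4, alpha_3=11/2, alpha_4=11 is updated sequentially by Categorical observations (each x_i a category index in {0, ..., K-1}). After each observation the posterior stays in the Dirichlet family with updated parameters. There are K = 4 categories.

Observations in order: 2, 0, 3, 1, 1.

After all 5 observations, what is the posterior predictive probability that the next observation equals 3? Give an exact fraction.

16/35

obs 1: x=2 → posterior Dirichlet(7/2, 5/4, 13/2, 11)
obs 2: x=0 → posterior Dirichlet(9/2, 5/4, 13/2, 11)
obs 3: x=3 → posterior Dirichlet(9/2, 5/4, 13/2, 12)
obs 4: x=1 → posterior Dirichlet(9/2, 9/4, 13/2, 12)
obs 5: x=1 → posterior Dirichlet(9/2, 13/4, 13/2, 12)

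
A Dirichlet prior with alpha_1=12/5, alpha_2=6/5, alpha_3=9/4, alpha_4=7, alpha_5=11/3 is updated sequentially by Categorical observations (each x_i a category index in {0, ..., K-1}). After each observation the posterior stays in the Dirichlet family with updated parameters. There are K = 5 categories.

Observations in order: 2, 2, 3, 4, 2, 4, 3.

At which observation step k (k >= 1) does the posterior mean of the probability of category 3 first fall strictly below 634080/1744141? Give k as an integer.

obs 1: x=2 → posterior Dirichlet(12/5, 6/5, 13/4, 7, 11/3)
obs 2: x=2 → posterior Dirichlet(12/5, 6/5, 17/4, 7, 11/3)
obs 3: x=3 → posterior Dirichlet(12/5, 6/5, 17/4, 8, 11/3)
obs 4: x=4 → posterior Dirichlet(12/5, 6/5, 17/4, 8, 14/3)
obs 5: x=2 → posterior Dirichlet(12/5, 6/5, 21/4, 8, 14/3)
obs 6: x=4 → posterior Dirichlet(12/5, 6/5, 21/4, 8, 17/3)
obs 7: x=3 → posterior Dirichlet(12/5, 6/5, 21/4, 9, 17/3)

k = 6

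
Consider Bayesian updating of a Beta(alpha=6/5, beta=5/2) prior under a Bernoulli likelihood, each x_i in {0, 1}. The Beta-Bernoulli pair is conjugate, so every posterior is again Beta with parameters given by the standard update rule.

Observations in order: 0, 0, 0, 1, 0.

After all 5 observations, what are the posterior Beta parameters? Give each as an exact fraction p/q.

obs 1: x=0 → posterior Beta(6/5, 7/2)
obs 2: x=0 → posterior Beta(6/5, 9/2)
obs 3: x=0 → posterior Beta(6/5, 11/2)
obs 4: x=1 → posterior Beta(11/5, 11/2)
obs 5: x=0 → posterior Beta(11/5, 13/2)

alpha=11/5, beta=13/2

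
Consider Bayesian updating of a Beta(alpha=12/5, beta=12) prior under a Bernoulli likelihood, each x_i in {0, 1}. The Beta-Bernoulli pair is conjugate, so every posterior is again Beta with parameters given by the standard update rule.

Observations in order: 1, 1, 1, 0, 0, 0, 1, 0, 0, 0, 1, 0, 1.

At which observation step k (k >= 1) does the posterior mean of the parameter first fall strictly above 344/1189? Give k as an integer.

k = 3

obs 1: x=1 → posterior Beta(17/5, 12)
obs 2: x=1 → posterior Beta(22/5, 12)
obs 3: x=1 → posterior Beta(27/5, 12)
obs 4: x=0 → posterior Beta(27/5, 13)
obs 5: x=0 → posterior Beta(27/5, 14)
obs 6: x=0 → posterior Beta(27/5, 15)
obs 7: x=1 → posterior Beta(32/5, 15)
obs 8: x=0 → posterior Beta(32/5, 16)
obs 9: x=0 → posterior Beta(32/5, 17)
obs 10: x=0 → posterior Beta(32/5, 18)
obs 11: x=1 → posterior Beta(37/5, 18)
obs 12: x=0 → posterior Beta(37/5, 19)
obs 13: x=1 → posterior Beta(42/5, 19)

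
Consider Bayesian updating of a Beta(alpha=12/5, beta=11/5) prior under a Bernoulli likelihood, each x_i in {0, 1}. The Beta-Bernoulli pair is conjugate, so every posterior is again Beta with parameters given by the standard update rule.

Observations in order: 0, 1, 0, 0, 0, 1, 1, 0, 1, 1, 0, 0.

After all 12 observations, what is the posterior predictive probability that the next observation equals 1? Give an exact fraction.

obs 1: x=0 → posterior Beta(12/5, 16/5)
obs 2: x=1 → posterior Beta(17/5, 16/5)
obs 3: x=0 → posterior Beta(17/5, 21/5)
obs 4: x=0 → posterior Beta(17/5, 26/5)
obs 5: x=0 → posterior Beta(17/5, 31/5)
obs 6: x=1 → posterior Beta(22/5, 31/5)
obs 7: x=1 → posterior Beta(27/5, 31/5)
obs 8: x=0 → posterior Beta(27/5, 36/5)
obs 9: x=1 → posterior Beta(32/5, 36/5)
obs 10: x=1 → posterior Beta(37/5, 36/5)
obs 11: x=0 → posterior Beta(37/5, 41/5)
obs 12: x=0 → posterior Beta(37/5, 46/5)

37/83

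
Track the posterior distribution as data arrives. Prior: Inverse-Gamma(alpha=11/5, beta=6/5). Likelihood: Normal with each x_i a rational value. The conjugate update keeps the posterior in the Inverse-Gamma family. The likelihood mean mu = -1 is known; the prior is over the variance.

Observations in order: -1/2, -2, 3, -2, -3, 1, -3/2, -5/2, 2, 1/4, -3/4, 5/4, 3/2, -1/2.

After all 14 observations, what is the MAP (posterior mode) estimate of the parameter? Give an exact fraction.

obs 1: x=-1/2 → posterior Inverse-Gamma(27/10, 53/40)
obs 2: x=-2 → posterior Inverse-Gamma(16/5, 73/40)
obs 3: x=3 → posterior Inverse-Gamma(37/10, 393/40)
obs 4: x=-2 → posterior Inverse-Gamma(21/5, 413/40)
obs 5: x=-3 → posterior Inverse-Gamma(47/10, 493/40)
obs 6: x=1 → posterior Inverse-Gamma(26/5, 573/40)
obs 7: x=-3/2 → posterior Inverse-Gamma(57/10, 289/20)
obs 8: x=-5/2 → posterior Inverse-Gamma(31/5, 623/40)
obs 9: x=2 → posterior Inverse-Gamma(67/10, 803/40)
obs 10: x=1/4 → posterior Inverse-Gamma(36/5, 3337/160)
obs 11: x=-3/4 → posterior Inverse-Gamma(77/10, 1671/80)
obs 12: x=5/4 → posterior Inverse-Gamma(41/5, 3747/160)
obs 13: x=3/2 → posterior Inverse-Gamma(87/10, 4247/160)
obs 14: x=-1/2 → posterior Inverse-Gamma(46/5, 4267/160)

251/96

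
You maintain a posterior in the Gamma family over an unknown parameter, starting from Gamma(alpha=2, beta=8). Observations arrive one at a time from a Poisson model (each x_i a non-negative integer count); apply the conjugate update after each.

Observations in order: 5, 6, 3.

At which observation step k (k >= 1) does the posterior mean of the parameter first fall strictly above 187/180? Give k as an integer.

k = 2

obs 1: x=5 → posterior Gamma(7, 9)
obs 2: x=6 → posterior Gamma(13, 10)
obs 3: x=3 → posterior Gamma(16, 11)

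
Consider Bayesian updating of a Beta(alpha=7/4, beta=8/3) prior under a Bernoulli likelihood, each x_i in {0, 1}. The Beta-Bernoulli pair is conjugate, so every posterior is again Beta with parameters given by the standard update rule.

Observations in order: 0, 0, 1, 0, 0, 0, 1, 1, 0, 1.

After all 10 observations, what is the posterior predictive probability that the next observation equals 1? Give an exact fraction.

obs 1: x=0 → posterior Beta(7/4, 11/3)
obs 2: x=0 → posterior Beta(7/4, 14/3)
obs 3: x=1 → posterior Beta(11/4, 14/3)
obs 4: x=0 → posterior Beta(11/4, 17/3)
obs 5: x=0 → posterior Beta(11/4, 20/3)
obs 6: x=0 → posterior Beta(11/4, 23/3)
obs 7: x=1 → posterior Beta(15/4, 23/3)
obs 8: x=1 → posterior Beta(19/4, 23/3)
obs 9: x=0 → posterior Beta(19/4, 26/3)
obs 10: x=1 → posterior Beta(23/4, 26/3)

69/173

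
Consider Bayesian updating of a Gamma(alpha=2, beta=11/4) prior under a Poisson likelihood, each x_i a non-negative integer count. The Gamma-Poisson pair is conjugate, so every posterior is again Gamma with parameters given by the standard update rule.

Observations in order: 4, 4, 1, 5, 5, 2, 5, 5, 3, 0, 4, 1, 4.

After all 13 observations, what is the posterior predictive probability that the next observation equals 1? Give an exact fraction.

obs 1: x=4 → posterior Gamma(6, 15/4)
obs 2: x=4 → posterior Gamma(10, 19/4)
obs 3: x=1 → posterior Gamma(11, 23/4)
obs 4: x=5 → posterior Gamma(16, 27/4)
obs 5: x=5 → posterior Gamma(21, 31/4)
obs 6: x=2 → posterior Gamma(23, 35/4)
obs 7: x=5 → posterior Gamma(28, 39/4)
obs 8: x=5 → posterior Gamma(33, 43/4)
obs 9: x=3 → posterior Gamma(36, 47/4)
obs 10: x=0 → posterior Gamma(36, 51/4)
obs 11: x=4 → posterior Gamma(40, 55/4)
obs 12: x=1 → posterior Gamma(41, 59/4)
obs 13: x=4 → posterior Gamma(45, 63/4)

168111425401741351761272864389389710514250189007480002316965970411553985732043761740/998713508724927215635194299872114320043940015273322499314689865719937231678475726969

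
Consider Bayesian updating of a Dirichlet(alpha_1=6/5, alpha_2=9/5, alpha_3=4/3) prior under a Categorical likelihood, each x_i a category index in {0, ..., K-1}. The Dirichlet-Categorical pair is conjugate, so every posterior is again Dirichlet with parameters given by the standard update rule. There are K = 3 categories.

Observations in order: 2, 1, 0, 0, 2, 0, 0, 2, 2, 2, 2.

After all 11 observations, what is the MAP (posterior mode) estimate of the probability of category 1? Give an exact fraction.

27/185

obs 1: x=2 → posterior Dirichlet(6/5, 9/5, 7/3)
obs 2: x=1 → posterior Dirichlet(6/5, 14/5, 7/3)
obs 3: x=0 → posterior Dirichlet(11/5, 14/5, 7/3)
obs 4: x=0 → posterior Dirichlet(16/5, 14/5, 7/3)
obs 5: x=2 → posterior Dirichlet(16/5, 14/5, 10/3)
obs 6: x=0 → posterior Dirichlet(21/5, 14/5, 10/3)
obs 7: x=0 → posterior Dirichlet(26/5, 14/5, 10/3)
obs 8: x=2 → posterior Dirichlet(26/5, 14/5, 13/3)
obs 9: x=2 → posterior Dirichlet(26/5, 14/5, 16/3)
obs 10: x=2 → posterior Dirichlet(26/5, 14/5, 19/3)
obs 11: x=2 → posterior Dirichlet(26/5, 14/5, 22/3)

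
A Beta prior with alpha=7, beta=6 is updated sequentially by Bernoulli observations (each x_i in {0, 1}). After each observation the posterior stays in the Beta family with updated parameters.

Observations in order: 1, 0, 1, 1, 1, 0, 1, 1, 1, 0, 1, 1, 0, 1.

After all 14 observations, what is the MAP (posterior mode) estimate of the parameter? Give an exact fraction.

obs 1: x=1 → posterior Beta(8, 6)
obs 2: x=0 → posterior Beta(8, 7)
obs 3: x=1 → posterior Beta(9, 7)
obs 4: x=1 → posterior Beta(10, 7)
obs 5: x=1 → posterior Beta(11, 7)
obs 6: x=0 → posterior Beta(11, 8)
obs 7: x=1 → posterior Beta(12, 8)
obs 8: x=1 → posterior Beta(13, 8)
obs 9: x=1 → posterior Beta(14, 8)
obs 10: x=0 → posterior Beta(14, 9)
obs 11: x=1 → posterior Beta(15, 9)
obs 12: x=1 → posterior Beta(16, 9)
obs 13: x=0 → posterior Beta(16, 10)
obs 14: x=1 → posterior Beta(17, 10)

16/25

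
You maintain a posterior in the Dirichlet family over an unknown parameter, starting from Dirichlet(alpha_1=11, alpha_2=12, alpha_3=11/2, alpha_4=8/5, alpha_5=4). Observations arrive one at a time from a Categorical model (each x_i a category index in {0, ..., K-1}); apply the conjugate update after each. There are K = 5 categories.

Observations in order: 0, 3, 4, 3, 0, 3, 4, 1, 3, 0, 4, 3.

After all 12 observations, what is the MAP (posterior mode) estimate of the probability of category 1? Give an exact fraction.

40/137

obs 1: x=0 → posterior Dirichlet(12, 12, 11/2, 8/5, 4)
obs 2: x=3 → posterior Dirichlet(12, 12, 11/2, 13/5, 4)
obs 3: x=4 → posterior Dirichlet(12, 12, 11/2, 13/5, 5)
obs 4: x=3 → posterior Dirichlet(12, 12, 11/2, 18/5, 5)
obs 5: x=0 → posterior Dirichlet(13, 12, 11/2, 18/5, 5)
obs 6: x=3 → posterior Dirichlet(13, 12, 11/2, 23/5, 5)
obs 7: x=4 → posterior Dirichlet(13, 12, 11/2, 23/5, 6)
obs 8: x=1 → posterior Dirichlet(13, 13, 11/2, 23/5, 6)
obs 9: x=3 → posterior Dirichlet(13, 13, 11/2, 28/5, 6)
obs 10: x=0 → posterior Dirichlet(14, 13, 11/2, 28/5, 6)
obs 11: x=4 → posterior Dirichlet(14, 13, 11/2, 28/5, 7)
obs 12: x=3 → posterior Dirichlet(14, 13, 11/2, 33/5, 7)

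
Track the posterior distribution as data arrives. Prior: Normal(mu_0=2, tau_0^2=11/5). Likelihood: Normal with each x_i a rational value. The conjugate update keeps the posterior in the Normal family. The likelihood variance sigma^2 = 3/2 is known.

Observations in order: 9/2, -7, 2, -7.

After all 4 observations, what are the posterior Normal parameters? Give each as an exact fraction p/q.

obs 1: x=9/2 → posterior Normal(129/37, 33/37)
obs 2: x=-7 → posterior Normal(-25/59, 33/59)
obs 3: x=2 → posterior Normal(19/81, 11/27)
obs 4: x=-7 → posterior Normal(-135/103, 33/103)

mu_0=-135/103, tau_0^2=33/103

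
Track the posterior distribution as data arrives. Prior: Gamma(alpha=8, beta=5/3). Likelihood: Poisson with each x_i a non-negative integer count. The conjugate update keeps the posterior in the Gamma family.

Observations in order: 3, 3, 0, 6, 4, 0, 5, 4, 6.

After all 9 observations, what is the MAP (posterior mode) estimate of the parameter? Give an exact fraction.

57/16

obs 1: x=3 → posterior Gamma(11, 8/3)
obs 2: x=3 → posterior Gamma(14, 11/3)
obs 3: x=0 → posterior Gamma(14, 14/3)
obs 4: x=6 → posterior Gamma(20, 17/3)
obs 5: x=4 → posterior Gamma(24, 20/3)
obs 6: x=0 → posterior Gamma(24, 23/3)
obs 7: x=5 → posterior Gamma(29, 26/3)
obs 8: x=4 → posterior Gamma(33, 29/3)
obs 9: x=6 → posterior Gamma(39, 32/3)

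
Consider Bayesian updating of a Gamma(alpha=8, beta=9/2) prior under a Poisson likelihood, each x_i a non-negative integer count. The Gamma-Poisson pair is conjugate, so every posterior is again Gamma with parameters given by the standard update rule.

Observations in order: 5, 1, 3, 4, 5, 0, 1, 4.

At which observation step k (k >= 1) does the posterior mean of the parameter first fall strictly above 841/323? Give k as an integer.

obs 1: x=5 → posterior Gamma(13, 11/2)
obs 2: x=1 → posterior Gamma(14, 13/2)
obs 3: x=3 → posterior Gamma(17, 15/2)
obs 4: x=4 → posterior Gamma(21, 17/2)
obs 5: x=5 → posterior Gamma(26, 19/2)
obs 6: x=0 → posterior Gamma(26, 21/2)
obs 7: x=1 → posterior Gamma(27, 23/2)
obs 8: x=4 → posterior Gamma(31, 25/2)

k = 5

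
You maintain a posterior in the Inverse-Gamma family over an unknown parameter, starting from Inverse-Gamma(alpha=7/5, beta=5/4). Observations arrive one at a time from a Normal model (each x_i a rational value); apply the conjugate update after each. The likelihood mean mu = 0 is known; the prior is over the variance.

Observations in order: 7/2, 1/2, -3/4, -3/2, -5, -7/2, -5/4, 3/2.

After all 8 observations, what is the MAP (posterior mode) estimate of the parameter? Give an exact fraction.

2355/512

obs 1: x=7/2 → posterior Inverse-Gamma(19/10, 59/8)
obs 2: x=1/2 → posterior Inverse-Gamma(12/5, 15/2)
obs 3: x=-3/4 → posterior Inverse-Gamma(29/10, 249/32)
obs 4: x=-3/2 → posterior Inverse-Gamma(17/5, 285/32)
obs 5: x=-5 → posterior Inverse-Gamma(39/10, 685/32)
obs 6: x=-7/2 → posterior Inverse-Gamma(22/5, 881/32)
obs 7: x=-5/4 → posterior Inverse-Gamma(49/10, 453/16)
obs 8: x=3/2 → posterior Inverse-Gamma(27/5, 471/16)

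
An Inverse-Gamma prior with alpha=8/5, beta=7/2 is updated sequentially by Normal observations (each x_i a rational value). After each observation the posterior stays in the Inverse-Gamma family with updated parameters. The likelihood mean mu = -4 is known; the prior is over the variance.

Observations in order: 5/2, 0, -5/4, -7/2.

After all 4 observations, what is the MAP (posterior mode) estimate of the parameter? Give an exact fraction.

5845/736

obs 1: x=5/2 → posterior Inverse-Gamma(21/10, 197/8)
obs 2: x=0 → posterior Inverse-Gamma(13/5, 261/8)
obs 3: x=-5/4 → posterior Inverse-Gamma(31/10, 1165/32)
obs 4: x=-7/2 → posterior Inverse-Gamma(18/5, 1169/32)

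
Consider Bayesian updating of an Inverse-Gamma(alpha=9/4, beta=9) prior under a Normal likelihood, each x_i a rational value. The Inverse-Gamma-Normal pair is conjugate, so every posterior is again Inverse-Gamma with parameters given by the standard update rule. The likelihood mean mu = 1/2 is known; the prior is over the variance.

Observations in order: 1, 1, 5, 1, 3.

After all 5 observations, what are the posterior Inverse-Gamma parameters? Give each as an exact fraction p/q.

alpha=19/4, beta=181/8

obs 1: x=1 → posterior Inverse-Gamma(11/4, 73/8)
obs 2: x=1 → posterior Inverse-Gamma(13/4, 37/4)
obs 3: x=5 → posterior Inverse-Gamma(15/4, 155/8)
obs 4: x=1 → posterior Inverse-Gamma(17/4, 39/2)
obs 5: x=3 → posterior Inverse-Gamma(19/4, 181/8)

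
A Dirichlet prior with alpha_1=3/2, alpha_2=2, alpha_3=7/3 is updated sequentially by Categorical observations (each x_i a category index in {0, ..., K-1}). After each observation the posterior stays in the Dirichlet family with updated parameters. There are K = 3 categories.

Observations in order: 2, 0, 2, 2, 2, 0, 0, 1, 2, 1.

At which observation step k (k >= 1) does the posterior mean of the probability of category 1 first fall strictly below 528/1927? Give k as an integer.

obs 1: x=2 → posterior Dirichlet(3/2, 2, 10/3)
obs 2: x=0 → posterior Dirichlet(5/2, 2, 10/3)
obs 3: x=2 → posterior Dirichlet(5/2, 2, 13/3)
obs 4: x=2 → posterior Dirichlet(5/2, 2, 16/3)
obs 5: x=2 → posterior Dirichlet(5/2, 2, 19/3)
obs 6: x=0 → posterior Dirichlet(7/2, 2, 19/3)
obs 7: x=0 → posterior Dirichlet(9/2, 2, 19/3)
obs 8: x=1 → posterior Dirichlet(9/2, 3, 19/3)
obs 9: x=2 → posterior Dirichlet(9/2, 3, 22/3)
obs 10: x=1 → posterior Dirichlet(9/2, 4, 22/3)

k = 2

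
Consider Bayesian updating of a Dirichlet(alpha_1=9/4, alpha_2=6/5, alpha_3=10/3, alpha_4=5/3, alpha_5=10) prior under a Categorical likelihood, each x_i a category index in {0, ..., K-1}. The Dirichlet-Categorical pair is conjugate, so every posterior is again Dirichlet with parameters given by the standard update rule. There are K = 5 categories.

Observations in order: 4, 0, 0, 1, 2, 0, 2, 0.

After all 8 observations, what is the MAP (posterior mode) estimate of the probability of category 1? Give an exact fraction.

obs 1: x=4 → posterior Dirichlet(9/4, 6/5, 10/3, 5/3, 11)
obs 2: x=0 → posterior Dirichlet(13/4, 6/5, 10/3, 5/3, 11)
obs 3: x=0 → posterior Dirichlet(17/4, 6/5, 10/3, 5/3, 11)
obs 4: x=1 → posterior Dirichlet(17/4, 11/5, 10/3, 5/3, 11)
obs 5: x=2 → posterior Dirichlet(17/4, 11/5, 13/3, 5/3, 11)
obs 6: x=0 → posterior Dirichlet(21/4, 11/5, 13/3, 5/3, 11)
obs 7: x=2 → posterior Dirichlet(21/4, 11/5, 16/3, 5/3, 11)
obs 8: x=0 → posterior Dirichlet(25/4, 11/5, 16/3, 5/3, 11)

8/143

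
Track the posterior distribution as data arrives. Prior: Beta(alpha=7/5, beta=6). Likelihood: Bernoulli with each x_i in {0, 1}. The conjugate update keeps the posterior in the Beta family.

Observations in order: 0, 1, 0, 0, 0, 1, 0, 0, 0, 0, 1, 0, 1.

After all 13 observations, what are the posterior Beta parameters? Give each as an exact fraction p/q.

alpha=27/5, beta=15

obs 1: x=0 → posterior Beta(7/5, 7)
obs 2: x=1 → posterior Beta(12/5, 7)
obs 3: x=0 → posterior Beta(12/5, 8)
obs 4: x=0 → posterior Beta(12/5, 9)
obs 5: x=0 → posterior Beta(12/5, 10)
obs 6: x=1 → posterior Beta(17/5, 10)
obs 7: x=0 → posterior Beta(17/5, 11)
obs 8: x=0 → posterior Beta(17/5, 12)
obs 9: x=0 → posterior Beta(17/5, 13)
obs 10: x=0 → posterior Beta(17/5, 14)
obs 11: x=1 → posterior Beta(22/5, 14)
obs 12: x=0 → posterior Beta(22/5, 15)
obs 13: x=1 → posterior Beta(27/5, 15)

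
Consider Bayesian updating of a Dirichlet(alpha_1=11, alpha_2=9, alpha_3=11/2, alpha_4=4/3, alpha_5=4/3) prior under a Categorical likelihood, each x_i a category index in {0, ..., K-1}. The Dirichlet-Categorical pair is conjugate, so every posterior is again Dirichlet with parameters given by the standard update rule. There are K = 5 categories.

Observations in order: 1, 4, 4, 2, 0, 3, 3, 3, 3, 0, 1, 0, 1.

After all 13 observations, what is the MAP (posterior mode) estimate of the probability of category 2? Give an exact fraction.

33/217

obs 1: x=1 → posterior Dirichlet(11, 10, 11/2, 4/3, 4/3)
obs 2: x=4 → posterior Dirichlet(11, 10, 11/2, 4/3, 7/3)
obs 3: x=4 → posterior Dirichlet(11, 10, 11/2, 4/3, 10/3)
obs 4: x=2 → posterior Dirichlet(11, 10, 13/2, 4/3, 10/3)
obs 5: x=0 → posterior Dirichlet(12, 10, 13/2, 4/3, 10/3)
obs 6: x=3 → posterior Dirichlet(12, 10, 13/2, 7/3, 10/3)
obs 7: x=3 → posterior Dirichlet(12, 10, 13/2, 10/3, 10/3)
obs 8: x=3 → posterior Dirichlet(12, 10, 13/2, 13/3, 10/3)
obs 9: x=3 → posterior Dirichlet(12, 10, 13/2, 16/3, 10/3)
obs 10: x=0 → posterior Dirichlet(13, 10, 13/2, 16/3, 10/3)
obs 11: x=1 → posterior Dirichlet(13, 11, 13/2, 16/3, 10/3)
obs 12: x=0 → posterior Dirichlet(14, 11, 13/2, 16/3, 10/3)
obs 13: x=1 → posterior Dirichlet(14, 12, 13/2, 16/3, 10/3)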